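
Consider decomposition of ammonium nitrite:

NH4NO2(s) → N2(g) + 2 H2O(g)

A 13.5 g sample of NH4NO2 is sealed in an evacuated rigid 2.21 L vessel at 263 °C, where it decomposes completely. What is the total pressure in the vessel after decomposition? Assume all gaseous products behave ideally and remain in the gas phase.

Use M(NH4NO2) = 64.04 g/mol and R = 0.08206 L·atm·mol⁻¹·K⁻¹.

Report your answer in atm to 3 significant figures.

12.6 atm

n(NH4NO2) = 13.5 / 64.04 = 0.2108 mol
n(gas produced) = (3/1) × 0.2108 = 0.6324 mol
P = nRT/V = 0.6324 × 0.08206 × 536.15 / 2.21 = 12.59 atm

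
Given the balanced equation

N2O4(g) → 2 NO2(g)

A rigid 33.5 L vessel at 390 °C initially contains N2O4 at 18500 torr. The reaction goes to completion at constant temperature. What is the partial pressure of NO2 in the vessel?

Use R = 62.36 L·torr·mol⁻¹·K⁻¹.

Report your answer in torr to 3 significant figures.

n(N2O4)₀ = PV/RT = (18500 × 33.5) / (62.36 × 663.15) = 14.99 mol
n(NO2) = (2/1) × 14.99 = 29.98 mol
P(NO2) = nRT/V = 29.98 × 62.36 × 663.15 / 33.5 = 37010 torr

37000 torr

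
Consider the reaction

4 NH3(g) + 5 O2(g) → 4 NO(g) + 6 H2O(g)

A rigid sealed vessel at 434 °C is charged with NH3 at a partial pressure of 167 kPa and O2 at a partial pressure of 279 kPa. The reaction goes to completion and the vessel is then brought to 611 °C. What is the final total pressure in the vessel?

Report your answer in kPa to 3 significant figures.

610 kPa

Because the vessel is rigid and T is held at 434 °C, work the stoichiometry in partial pressures (P_i = n_iRT/V).
P(O2) required for 167 kPa of NH3 = (5/4) × 167 = 208.8 kPa; available 279 kPa, so NH3 is limiting.
P(O2) remaining = 279 − (5/4) × 167 = 70.25 kPa
P(gaseous products) = (4+6)/4 × 167 = 417.5 kPa
P_total at 434 °C = 70.25 + 417.5 = 487.8 kPa
Scaling to 611 °C: P = 487.8 × 884.15/707.15 = 609.9 kPa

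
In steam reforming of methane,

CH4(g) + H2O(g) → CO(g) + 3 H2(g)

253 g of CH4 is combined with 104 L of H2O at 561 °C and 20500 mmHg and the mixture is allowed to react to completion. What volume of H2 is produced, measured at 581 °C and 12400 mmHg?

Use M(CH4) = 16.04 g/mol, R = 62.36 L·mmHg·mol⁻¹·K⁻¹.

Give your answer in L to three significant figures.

n(CH4) = 253 / 16.04 = 15.77 mol
n(H2O) = PV/RT = (20500 × 104) / (62.36 × 834.15) = 40.99 mol
For 15.77 mol CH4, stoichiometry requires (1/1) × 15.77 = 15.77 mol H2O; 40.99 mol is available, so CH4 is limiting.
n(H2) = (3/1) × 15.77 = 47.31 mol
V(H2) = nRT/P = 47.31 × 62.36 × 854.15 / 12400 = 203.2 L

203 L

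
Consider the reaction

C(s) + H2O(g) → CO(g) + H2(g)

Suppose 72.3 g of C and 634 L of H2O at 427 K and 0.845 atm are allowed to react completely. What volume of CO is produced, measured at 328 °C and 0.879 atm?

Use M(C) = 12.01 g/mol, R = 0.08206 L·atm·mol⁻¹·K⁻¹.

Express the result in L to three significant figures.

338 L

n(C) = 72.3 / 12.01 = 6.020 mol
n(H2O) = PV/RT = (0.845 × 634) / (0.08206 × 427) = 15.29 mol
For 6.020 mol C, stoichiometry requires (1/1) × 6.020 = 6.020 mol H2O; 15.29 mol is available, so C is limiting.
n(CO) = (1/1) × 6.020 = 6.020 mol
V(CO) = nRT/P = 6.020 × 0.08206 × 601.15 / 0.879 = 337.8 L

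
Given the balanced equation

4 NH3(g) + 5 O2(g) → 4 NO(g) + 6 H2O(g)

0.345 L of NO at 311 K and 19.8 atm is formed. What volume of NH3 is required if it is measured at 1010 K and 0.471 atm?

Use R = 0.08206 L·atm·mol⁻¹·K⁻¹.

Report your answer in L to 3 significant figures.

n(NO) = PV/RT = (19.8 × 0.345) / (0.08206 × 311) = 0.2677 mol
n(NH3) = (4/4) × 0.2677 = 0.2677 mol
V = nRT/P = 0.2677 × 0.08206 × 1010 / 0.471 = 47.11 L

47.1 L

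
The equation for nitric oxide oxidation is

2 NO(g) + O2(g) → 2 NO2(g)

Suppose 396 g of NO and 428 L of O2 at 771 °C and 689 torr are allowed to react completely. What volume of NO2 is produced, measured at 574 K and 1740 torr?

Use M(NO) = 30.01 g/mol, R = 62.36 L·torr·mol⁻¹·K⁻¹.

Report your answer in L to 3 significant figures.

n(NO) = 396 / 30.01 = 13.20 mol
n(O2) = PV/RT = (689 × 428) / (62.36 × 1044.15) = 4.529 mol
For 13.20 mol NO, stoichiometry requires (1/2) × 13.20 = 6.600 mol O2; 4.529 mol is available, so O2 is limiting.
n(NO2) = (2/1) × 4.529 = 9.058 mol
V(NO2) = nRT/P = 9.058 × 62.36 × 574 / 1740 = 186.3 L

186 L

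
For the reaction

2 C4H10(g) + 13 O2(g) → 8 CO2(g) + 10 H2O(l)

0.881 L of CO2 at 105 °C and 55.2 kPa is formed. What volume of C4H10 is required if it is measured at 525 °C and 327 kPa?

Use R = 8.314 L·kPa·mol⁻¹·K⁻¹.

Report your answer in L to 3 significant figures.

n(CO2) = PV/RT = (55.2 × 0.881) / (8.314 × 378.15) = 0.01547 mol
n(C4H10) = (2/8) × 0.01547 = 0.003867 mol
V = nRT/P = 0.003867 × 8.314 × 798.15 / 327 = 0.07847 L

0.0785 L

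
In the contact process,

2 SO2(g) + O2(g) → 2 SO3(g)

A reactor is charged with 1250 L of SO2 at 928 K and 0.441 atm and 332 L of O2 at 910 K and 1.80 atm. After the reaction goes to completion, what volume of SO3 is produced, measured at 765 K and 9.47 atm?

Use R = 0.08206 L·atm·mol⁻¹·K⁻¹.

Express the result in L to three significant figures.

n(SO2) = PV/RT = (0.441 × 1250) / (0.08206 × 928) = 7.239 mol
n(O2) = PV/RT = (1.80 × 332) / (0.08206 × 910) = 8.003 mol
For 7.239 mol SO2, stoichiometry requires (1/2) × 7.239 = 3.619 mol O2; 8.003 mol is available, so SO2 is limiting.
n(SO3) = (2/2) × 7.239 = 7.239 mol
V(SO3) = nRT/P = 7.239 × 0.08206 × 765 / 9.47 = 47.99 L

48.0 L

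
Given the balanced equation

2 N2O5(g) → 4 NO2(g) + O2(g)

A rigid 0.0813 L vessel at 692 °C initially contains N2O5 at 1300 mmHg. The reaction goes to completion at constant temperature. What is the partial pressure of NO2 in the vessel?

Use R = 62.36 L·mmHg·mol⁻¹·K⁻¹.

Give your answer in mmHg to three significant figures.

2600 mmHg

n(N2O5)₀ = PV/RT = (1300 × 0.0813) / (62.36 × 965.15) = 0.001756 mol
n(NO2) = (4/2) × 0.001756 = 0.003512 mol
P(NO2) = nRT/V = 0.003512 × 62.36 × 965.15 / 0.0813 = 2600 mmHg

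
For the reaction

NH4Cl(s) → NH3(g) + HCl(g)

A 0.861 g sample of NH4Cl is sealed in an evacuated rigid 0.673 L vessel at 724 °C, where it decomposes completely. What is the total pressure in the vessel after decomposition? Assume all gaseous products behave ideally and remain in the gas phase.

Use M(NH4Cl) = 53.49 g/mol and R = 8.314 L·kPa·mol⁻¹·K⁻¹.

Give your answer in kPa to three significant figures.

397 kPa

n(NH4Cl) = 0.861 / 53.49 = 0.01610 mol
n(gas produced) = (2/1) × 0.01610 = 0.03220 mol
P = nRT/V = 0.03220 × 8.314 × 997.15 / 0.673 = 396.7 kPa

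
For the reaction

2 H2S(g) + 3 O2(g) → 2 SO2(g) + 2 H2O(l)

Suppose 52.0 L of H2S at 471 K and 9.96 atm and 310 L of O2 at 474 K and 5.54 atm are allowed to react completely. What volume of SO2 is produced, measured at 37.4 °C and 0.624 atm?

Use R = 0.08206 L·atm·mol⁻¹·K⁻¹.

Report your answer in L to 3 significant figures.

n(H2S) = PV/RT = (9.96 × 52.0) / (0.08206 × 471) = 13.40 mol
n(O2) = PV/RT = (5.54 × 310) / (0.08206 × 474) = 44.15 mol
For 13.40 mol H2S, stoichiometry requires (3/2) × 13.40 = 20.10 mol O2; 44.15 mol is available, so H2S is limiting.
n(SO2) = (2/2) × 13.40 = 13.40 mol
V(SO2) = nRT/P = 13.40 × 0.08206 × 310.55 / 0.624 = 547.2 L

547 L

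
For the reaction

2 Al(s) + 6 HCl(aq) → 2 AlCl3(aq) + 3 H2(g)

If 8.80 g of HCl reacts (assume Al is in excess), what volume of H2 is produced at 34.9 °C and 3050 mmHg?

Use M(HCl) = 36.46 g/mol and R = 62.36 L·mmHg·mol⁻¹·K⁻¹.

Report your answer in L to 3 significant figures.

n(HCl) = 8.800 / 36.46 = 0.2414 mol
n(H2) = (3/6) × 0.2414 = 0.1207 mol
V = nRT/P = 0.1207 × 62.36 × 308.05 / 3050 = 0.7602 L

0.760 L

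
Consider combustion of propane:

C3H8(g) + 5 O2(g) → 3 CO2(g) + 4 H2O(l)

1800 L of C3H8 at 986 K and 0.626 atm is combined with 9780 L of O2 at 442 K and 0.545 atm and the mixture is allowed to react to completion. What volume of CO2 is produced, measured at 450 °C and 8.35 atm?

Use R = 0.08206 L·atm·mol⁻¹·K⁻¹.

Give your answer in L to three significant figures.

n(C3H8) = PV/RT = (0.626 × 1800) / (0.08206 × 986) = 13.93 mol
n(O2) = PV/RT = (0.545 × 9780) / (0.08206 × 442) = 147.0 mol
For 13.93 mol C3H8, stoichiometry requires (5/1) × 13.93 = 69.65 mol O2; 147.0 mol is available, so C3H8 is limiting.
n(CO2) = (3/1) × 13.93 = 41.79 mol
V(CO2) = nRT/P = 41.79 × 0.08206 × 723.15 / 8.35 = 297.0 L

297 L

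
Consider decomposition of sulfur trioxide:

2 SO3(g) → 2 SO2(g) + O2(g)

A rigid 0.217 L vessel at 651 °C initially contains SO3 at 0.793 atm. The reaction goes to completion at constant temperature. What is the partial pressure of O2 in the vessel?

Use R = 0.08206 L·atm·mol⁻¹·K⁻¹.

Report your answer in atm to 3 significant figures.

0.397 atm

n(SO3)₀ = PV/RT = (0.793 × 0.217) / (0.08206 × 924.15) = 0.002269 mol
n(O2) = (1/2) × 0.002269 = 0.001135 mol
P(O2) = nRT/V = 0.001135 × 0.08206 × 924.15 / 0.217 = 0.3967 atm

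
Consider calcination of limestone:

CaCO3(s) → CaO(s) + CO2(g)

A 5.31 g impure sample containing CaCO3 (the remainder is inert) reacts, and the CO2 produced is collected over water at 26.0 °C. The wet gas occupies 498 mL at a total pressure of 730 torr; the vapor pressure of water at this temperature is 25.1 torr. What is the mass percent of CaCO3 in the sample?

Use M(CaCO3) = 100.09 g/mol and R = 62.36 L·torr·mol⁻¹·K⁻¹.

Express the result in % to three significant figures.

P(CO2) = 730 − 25.1 = 704.9 torr
n(CO2) = PV/RT = (704.9 × 0.4980) / (62.36 × 299.15) = 0.01882 mol
n(CaCO3) = (1/1) × 0.01882 = 0.01882 mol
m(CaCO3) = 0.01882 × 100.09 = 1.884 g
%CaCO3 = 1.884 / 5.31 × 100 = 35.48%

35.5 %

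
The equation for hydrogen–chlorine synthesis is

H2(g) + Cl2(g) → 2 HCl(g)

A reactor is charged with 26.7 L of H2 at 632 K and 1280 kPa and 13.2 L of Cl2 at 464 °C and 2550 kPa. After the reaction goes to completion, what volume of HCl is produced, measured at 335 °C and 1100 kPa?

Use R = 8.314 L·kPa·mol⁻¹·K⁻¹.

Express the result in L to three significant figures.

50.5 L

n(H2) = PV/RT = (1280 × 26.7) / (8.314 × 632) = 6.504 mol
n(Cl2) = PV/RT = (2550 × 13.2) / (8.314 × 737.15) = 5.492 mol
For 6.504 mol H2, stoichiometry requires (1/1) × 6.504 = 6.504 mol Cl2; 5.492 mol is available, so Cl2 is limiting.
n(HCl) = (2/1) × 5.492 = 10.98 mol
V(HCl) = nRT/P = 10.98 × 8.314 × 608.15 / 1100 = 50.47 L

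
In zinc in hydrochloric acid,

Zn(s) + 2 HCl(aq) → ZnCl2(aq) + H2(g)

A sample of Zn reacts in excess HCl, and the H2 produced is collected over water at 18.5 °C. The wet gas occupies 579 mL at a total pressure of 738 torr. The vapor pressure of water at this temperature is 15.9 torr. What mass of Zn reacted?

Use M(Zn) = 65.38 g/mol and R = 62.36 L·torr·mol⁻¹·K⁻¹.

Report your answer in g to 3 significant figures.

P(H2) = 738 − 15.9 = 722.1 torr
n(H2) = PV/RT = (722.1 × 0.5790) / (62.36 × 291.65) = 0.02299 mol
n(Zn) = (1/1) × 0.02299 = 0.02299 mol
m(Zn) = 0.02299 × 65.38 = 1.503 g

1.50 g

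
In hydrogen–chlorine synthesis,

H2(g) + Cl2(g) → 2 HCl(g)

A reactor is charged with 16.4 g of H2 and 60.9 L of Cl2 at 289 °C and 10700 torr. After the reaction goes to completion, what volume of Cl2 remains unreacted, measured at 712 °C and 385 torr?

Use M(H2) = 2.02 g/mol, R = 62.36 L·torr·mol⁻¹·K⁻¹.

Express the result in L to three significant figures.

1670 L

n(H2) = 16.4 / 2.02 = 8.119 mol
n(Cl2) = PV/RT = (10700 × 60.9) / (62.36 × 562.15) = 18.59 mol
For 8.119 mol H2, stoichiometry requires (1/1) × 8.119 = 8.119 mol Cl2; 18.59 mol is available, so H2 is limiting.
n(Cl2) consumed = (1/1) × 8.119 = 8.119 mol; remaining = 18.59 − 8.119 = 10.47 mol
V(Cl2) = nRT/P = 10.47 × 62.36 × 985.15 / 385 = 1671 L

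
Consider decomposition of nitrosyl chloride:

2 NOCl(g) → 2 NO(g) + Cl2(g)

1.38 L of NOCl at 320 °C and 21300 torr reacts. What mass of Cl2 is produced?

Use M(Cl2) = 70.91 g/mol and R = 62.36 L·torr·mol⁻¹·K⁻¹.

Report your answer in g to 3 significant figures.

28.2 g

n(NOCl) = PV/RT = (21300 × 1.38) / (62.36 × 593.15) = 0.7947 mol
n(Cl2) = (1/2) × 0.7947 = 0.3973 mol
m(Cl2) = 0.3973 × 70.91 = 28.17 g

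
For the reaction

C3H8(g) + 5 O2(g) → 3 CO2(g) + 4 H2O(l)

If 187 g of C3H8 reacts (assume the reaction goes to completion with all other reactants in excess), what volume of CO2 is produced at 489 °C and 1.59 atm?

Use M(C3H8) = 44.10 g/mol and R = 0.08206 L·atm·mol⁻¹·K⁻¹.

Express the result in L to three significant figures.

500 L

n(C3H8) = 187.0 / 44.10 = 4.240 mol
n(CO2) = (3/1) × 4.240 = 12.72 mol
V = nRT/P = 12.72 × 0.08206 × 762.15 / 1.59 = 500.3 L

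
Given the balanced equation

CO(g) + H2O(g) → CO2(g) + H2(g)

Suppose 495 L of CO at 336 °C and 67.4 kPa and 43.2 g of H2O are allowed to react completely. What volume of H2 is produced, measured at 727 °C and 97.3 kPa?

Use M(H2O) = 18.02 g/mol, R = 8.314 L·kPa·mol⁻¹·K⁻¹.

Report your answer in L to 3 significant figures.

n(CO) = PV/RT = (67.4 × 495) / (8.314 × 609.15) = 6.588 mol
n(H2O) = 43.2 / 18.02 = 2.397 mol
For 6.588 mol CO, stoichiometry requires (1/1) × 6.588 = 6.588 mol H2O; 2.397 mol is available, so H2O is limiting.
n(H2) = (1/1) × 2.397 = 2.397 mol
V(H2) = nRT/P = 2.397 × 8.314 × 1000.15 / 97.3 = 204.8 L

205 L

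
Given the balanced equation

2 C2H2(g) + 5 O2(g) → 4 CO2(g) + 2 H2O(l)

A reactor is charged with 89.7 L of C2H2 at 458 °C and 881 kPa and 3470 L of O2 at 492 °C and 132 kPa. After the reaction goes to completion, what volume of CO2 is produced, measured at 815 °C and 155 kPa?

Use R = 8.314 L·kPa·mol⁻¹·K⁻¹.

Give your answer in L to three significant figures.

1520 L

n(C2H2) = PV/RT = (881 × 89.7) / (8.314 × 731.15) = 13.00 mol
n(O2) = PV/RT = (132 × 3470) / (8.314 × 765.15) = 72.00 mol
For 13.00 mol C2H2, stoichiometry requires (5/2) × 13.00 = 32.50 mol O2; 72.00 mol is available, so C2H2 is limiting.
n(CO2) = (4/2) × 13.00 = 26.00 mol
V(CO2) = nRT/P = 26.00 × 8.314 × 1088.15 / 155 = 1518 L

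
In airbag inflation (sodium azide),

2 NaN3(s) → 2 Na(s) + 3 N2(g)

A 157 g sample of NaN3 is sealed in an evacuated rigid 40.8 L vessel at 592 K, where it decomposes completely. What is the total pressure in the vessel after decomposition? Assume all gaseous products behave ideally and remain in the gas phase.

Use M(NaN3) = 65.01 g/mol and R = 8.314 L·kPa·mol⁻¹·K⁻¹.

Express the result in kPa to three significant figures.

n(NaN3) = 157 / 65.01 = 2.415 mol
n(gas produced) = (3/2) × 2.415 = 3.623 mol
P = nRT/V = 3.623 × 8.314 × 592 / 40.8 = 437.1 kPa

437 kPa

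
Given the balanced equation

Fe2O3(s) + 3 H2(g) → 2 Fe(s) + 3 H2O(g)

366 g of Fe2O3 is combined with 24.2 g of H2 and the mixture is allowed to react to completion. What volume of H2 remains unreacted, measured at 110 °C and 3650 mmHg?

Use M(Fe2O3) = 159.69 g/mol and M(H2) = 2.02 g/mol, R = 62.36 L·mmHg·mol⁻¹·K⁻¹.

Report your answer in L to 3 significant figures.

n(Fe2O3) = 366 / 159.69 = 2.292 mol
n(H2) = 24.2 / 2.02 = 11.98 mol
For 2.292 mol Fe2O3, stoichiometry requires (3/1) × 2.292 = 6.876 mol H2; 11.98 mol is available, so Fe2O3 is limiting.
n(H2) consumed = (3/1) × 2.292 = 6.876 mol; remaining = 11.98 − 6.876 = 5.104 mol
V(H2) = nRT/P = 5.104 × 62.36 × 383.15 / 3650 = 33.41 L

33.4 L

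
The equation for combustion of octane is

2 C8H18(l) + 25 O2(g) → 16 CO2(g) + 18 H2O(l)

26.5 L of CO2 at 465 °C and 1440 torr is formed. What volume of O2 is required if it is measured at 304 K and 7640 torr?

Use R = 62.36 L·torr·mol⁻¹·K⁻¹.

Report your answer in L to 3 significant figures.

n(CO2) = PV/RT = (1440 × 26.5) / (62.36 × 738.15) = 0.8290 mol
n(O2) = (25/16) × 0.8290 = 1.295 mol
V = nRT/P = 1.295 × 62.36 × 304 / 7640 = 3.213 L

3.21 L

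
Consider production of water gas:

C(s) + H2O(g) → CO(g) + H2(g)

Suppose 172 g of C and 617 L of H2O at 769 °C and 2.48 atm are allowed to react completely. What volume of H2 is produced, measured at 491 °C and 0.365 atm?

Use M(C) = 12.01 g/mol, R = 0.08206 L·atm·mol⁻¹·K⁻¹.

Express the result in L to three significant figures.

2460 L

n(C) = 172 / 12.01 = 14.32 mol
n(H2O) = PV/RT = (2.48 × 617) / (0.08206 × 1042.15) = 17.89 mol
For 14.32 mol C, stoichiometry requires (1/1) × 14.32 = 14.32 mol H2O; 17.89 mol is available, so C is limiting.
n(H2) = (1/1) × 14.32 = 14.32 mol
V(H2) = nRT/P = 14.32 × 0.08206 × 764.15 / 0.365 = 2460 L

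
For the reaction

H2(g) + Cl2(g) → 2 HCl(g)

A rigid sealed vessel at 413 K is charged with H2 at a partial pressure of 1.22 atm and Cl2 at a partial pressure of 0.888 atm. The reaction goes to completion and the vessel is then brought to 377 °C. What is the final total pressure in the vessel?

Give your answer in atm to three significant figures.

Because the vessel is rigid and T is held at 413 K, work the stoichiometry in partial pressures (P_i = n_iRT/V).
P(Cl2) required for 1.22 atm of H2 = (1/1) × 1.22 = 1.220 atm; available 0.888 atm, so Cl2 is limiting.
P(H2) remaining = 1.22 − (1/1) × 0.888 = 0.3320 atm
P(gaseous products) = (2)/1 × 0.888 = 1.776 atm
P_total at 413 K = 0.3320 + 1.776 = 2.108 atm
Scaling to 377 °C: P = 2.108 × 650.15/413 = 3.318 atm

3.32 atm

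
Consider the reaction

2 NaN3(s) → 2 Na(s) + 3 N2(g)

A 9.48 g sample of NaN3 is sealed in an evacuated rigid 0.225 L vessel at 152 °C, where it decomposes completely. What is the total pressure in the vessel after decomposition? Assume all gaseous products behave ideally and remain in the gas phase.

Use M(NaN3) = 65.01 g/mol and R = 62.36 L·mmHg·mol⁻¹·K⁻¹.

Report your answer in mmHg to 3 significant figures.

25800 mmHg

n(NaN3) = 9.48 / 65.01 = 0.1458 mol
n(gas produced) = (3/2) × 0.1458 = 0.2187 mol
P = nRT/V = 0.2187 × 62.36 × 425.15 / 0.225 = 25770 mmHg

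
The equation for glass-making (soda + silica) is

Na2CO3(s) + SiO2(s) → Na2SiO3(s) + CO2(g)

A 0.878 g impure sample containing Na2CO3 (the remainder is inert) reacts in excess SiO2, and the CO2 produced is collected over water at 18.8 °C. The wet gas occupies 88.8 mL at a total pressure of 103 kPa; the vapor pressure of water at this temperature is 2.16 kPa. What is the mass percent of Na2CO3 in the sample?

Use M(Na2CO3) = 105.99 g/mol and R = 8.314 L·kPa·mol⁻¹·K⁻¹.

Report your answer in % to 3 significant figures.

44.5 %

P(CO2) = 103 − 2.16 = 100.8 kPa
n(CO2) = PV/RT = (100.8 × 0.08880) / (8.314 × 291.95) = 0.003688 mol
n(Na2CO3) = (1/1) × 0.003688 = 0.003688 mol
m(Na2CO3) = 0.003688 × 105.99 = 0.3909 g
%Na2CO3 = 0.3909 / 0.878 × 100 = 44.52%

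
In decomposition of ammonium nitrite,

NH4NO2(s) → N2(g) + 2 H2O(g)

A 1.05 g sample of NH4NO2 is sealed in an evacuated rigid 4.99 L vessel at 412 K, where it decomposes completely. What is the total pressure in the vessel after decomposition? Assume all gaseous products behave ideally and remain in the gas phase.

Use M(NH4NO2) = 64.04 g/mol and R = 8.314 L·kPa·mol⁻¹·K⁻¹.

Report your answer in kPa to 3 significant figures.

33.8 kPa

n(NH4NO2) = 1.05 / 64.04 = 0.01640 mol
n(gas produced) = (3/1) × 0.01640 = 0.04920 mol
P = nRT/V = 0.04920 × 8.314 × 412 / 4.99 = 33.77 kPa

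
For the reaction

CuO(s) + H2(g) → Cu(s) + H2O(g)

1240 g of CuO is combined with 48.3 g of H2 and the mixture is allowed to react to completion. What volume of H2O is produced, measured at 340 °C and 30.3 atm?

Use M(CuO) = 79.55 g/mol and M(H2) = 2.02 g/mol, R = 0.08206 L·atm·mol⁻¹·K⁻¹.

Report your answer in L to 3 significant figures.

n(CuO) = 1240 / 79.55 = 15.59 mol
n(H2) = 48.3 / 2.02 = 23.91 mol
For 15.59 mol CuO, stoichiometry requires (1/1) × 15.59 = 15.59 mol H2; 23.91 mol is available, so CuO is limiting.
n(H2O) = (1/1) × 15.59 = 15.59 mol
V(H2O) = nRT/P = 15.59 × 0.08206 × 613.15 / 30.3 = 25.89 L

25.9 L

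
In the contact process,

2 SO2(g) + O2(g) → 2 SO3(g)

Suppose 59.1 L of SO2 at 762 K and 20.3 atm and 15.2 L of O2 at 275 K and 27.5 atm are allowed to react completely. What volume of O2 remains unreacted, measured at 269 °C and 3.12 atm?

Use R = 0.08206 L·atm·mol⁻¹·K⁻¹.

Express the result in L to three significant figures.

n(SO2) = PV/RT = (20.3 × 59.1) / (0.08206 × 762) = 19.19 mol
n(O2) = PV/RT = (27.5 × 15.2) / (0.08206 × 275) = 18.52 mol
For 19.19 mol SO2, stoichiometry requires (1/2) × 19.19 = 9.595 mol O2; 18.52 mol is available, so SO2 is limiting.
n(O2) consumed = (1/2) × 19.19 = 9.595 mol; remaining = 18.52 − 9.595 = 8.925 mol
V(O2) = nRT/P = 8.925 × 0.08206 × 542.15 / 3.12 = 127.3 L

127 L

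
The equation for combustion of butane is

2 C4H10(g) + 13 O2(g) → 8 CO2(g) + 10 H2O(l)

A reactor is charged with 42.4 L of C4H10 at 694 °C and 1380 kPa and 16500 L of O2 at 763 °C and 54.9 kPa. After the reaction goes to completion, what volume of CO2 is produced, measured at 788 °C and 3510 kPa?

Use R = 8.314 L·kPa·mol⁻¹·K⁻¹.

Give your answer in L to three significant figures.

73.2 L

n(C4H10) = PV/RT = (1380 × 42.4) / (8.314 × 967.15) = 7.277 mol
n(O2) = PV/RT = (54.9 × 16500) / (8.314 × 1036.15) = 105.2 mol
For 7.277 mol C4H10, stoichiometry requires (13/2) × 7.277 = 47.30 mol O2; 105.2 mol is available, so C4H10 is limiting.
n(CO2) = (8/2) × 7.277 = 29.11 mol
V(CO2) = nRT/P = 29.11 × 8.314 × 1061.15 / 3510 = 73.17 L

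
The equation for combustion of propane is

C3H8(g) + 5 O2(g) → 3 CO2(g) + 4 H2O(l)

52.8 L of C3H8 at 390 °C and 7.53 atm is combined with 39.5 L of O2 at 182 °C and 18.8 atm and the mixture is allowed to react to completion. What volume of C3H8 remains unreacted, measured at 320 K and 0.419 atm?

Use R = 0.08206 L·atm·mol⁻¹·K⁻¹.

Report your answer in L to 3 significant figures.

n(C3H8) = PV/RT = (7.53 × 52.8) / (0.08206 × 663.15) = 7.306 mol
n(O2) = PV/RT = (18.8 × 39.5) / (0.08206 × 455.15) = 19.88 mol
For 7.306 mol C3H8, stoichiometry requires (5/1) × 7.306 = 36.53 mol O2; 19.88 mol is available, so O2 is limiting.
n(C3H8) consumed = (1/5) × 19.88 = 3.976 mol; remaining = 7.306 − 3.976 = 3.330 mol
V(C3H8) = nRT/P = 3.330 × 0.08206 × 320 / 0.419 = 208.7 L

209 L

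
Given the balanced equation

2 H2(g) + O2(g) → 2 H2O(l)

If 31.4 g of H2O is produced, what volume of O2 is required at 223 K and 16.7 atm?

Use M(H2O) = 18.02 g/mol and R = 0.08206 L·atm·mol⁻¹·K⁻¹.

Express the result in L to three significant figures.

n(H2O) = 31.40 / 18.02 = 1.743 mol
n(O2) = (1/2) × 1.743 = 0.8715 mol
V = nRT/P = 0.8715 × 0.08206 × 223 / 16.7 = 0.9550 L

0.955 L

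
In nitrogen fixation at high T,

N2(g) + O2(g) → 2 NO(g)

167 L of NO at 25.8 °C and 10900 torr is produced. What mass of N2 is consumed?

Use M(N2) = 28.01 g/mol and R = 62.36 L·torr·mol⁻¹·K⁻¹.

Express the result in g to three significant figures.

1370 g

n(NO) = PV/RT = (10900 × 167) / (62.36 × 298.95) = 97.64 mol
n(N2) = (1/2) × 97.64 = 48.82 mol
m(N2) = 48.82 × 28.01 = 1367 g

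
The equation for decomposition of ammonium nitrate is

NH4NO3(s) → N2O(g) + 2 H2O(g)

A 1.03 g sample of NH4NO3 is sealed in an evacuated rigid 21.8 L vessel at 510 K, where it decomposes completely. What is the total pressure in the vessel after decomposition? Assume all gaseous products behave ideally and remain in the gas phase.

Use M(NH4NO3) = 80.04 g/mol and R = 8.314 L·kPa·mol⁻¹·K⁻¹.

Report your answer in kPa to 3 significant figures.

n(NH4NO3) = 1.03 / 80.04 = 0.01287 mol
n(gas produced) = (3/1) × 0.01287 = 0.03861 mol
P = nRT/V = 0.03861 × 8.314 × 510 / 21.8 = 7.510 kPa

7.51 kPa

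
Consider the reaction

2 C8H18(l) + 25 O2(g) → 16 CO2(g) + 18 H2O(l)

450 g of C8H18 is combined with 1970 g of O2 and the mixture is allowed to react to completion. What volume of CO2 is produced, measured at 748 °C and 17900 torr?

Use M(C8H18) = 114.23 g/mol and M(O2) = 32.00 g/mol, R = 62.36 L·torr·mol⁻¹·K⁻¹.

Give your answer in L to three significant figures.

n(C8H18) = 450 / 114.23 = 3.939 mol
n(O2) = 1970 / 32.00 = 61.56 mol
For 3.939 mol C8H18, stoichiometry requires (25/2) × 3.939 = 49.24 mol O2; 61.56 mol is available, so C8H18 is limiting.
n(CO2) = (16/2) × 3.939 = 31.51 mol
V(CO2) = nRT/P = 31.51 × 62.36 × 1021.15 / 17900 = 112.1 L

112 L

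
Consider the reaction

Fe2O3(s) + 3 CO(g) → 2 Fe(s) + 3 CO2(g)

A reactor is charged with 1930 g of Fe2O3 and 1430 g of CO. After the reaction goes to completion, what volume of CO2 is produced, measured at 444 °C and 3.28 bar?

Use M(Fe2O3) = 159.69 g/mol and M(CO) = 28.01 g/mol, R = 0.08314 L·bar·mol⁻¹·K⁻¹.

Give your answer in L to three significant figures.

659 L

n(Fe2O3) = 1930 / 159.69 = 12.09 mol
n(CO) = 1430 / 28.01 = 51.05 mol
For 12.09 mol Fe2O3, stoichiometry requires (3/1) × 12.09 = 36.27 mol CO; 51.05 mol is available, so Fe2O3 is limiting.
n(CO2) = (3/1) × 12.09 = 36.27 mol
V(CO2) = nRT/P = 36.27 × 0.08314 × 717.15 / 3.28 = 659.3 L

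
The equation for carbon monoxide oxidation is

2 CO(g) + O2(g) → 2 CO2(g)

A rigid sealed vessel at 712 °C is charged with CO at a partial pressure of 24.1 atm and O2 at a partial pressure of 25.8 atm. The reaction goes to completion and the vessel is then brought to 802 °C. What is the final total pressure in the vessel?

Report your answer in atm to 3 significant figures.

41.3 atm

Because the vessel is rigid and T is held at 712 °C, work the stoichiometry in partial pressures (P_i = n_iRT/V).
P(O2) required for 24.1 atm of CO = (1/2) × 24.1 = 12.05 atm; available 25.8 atm, so CO is limiting.
P(O2) remaining = 25.8 − (1/2) × 24.1 = 13.75 atm
P(gaseous products) = (2)/2 × 24.1 = 24.10 atm
P_total at 712 °C = 13.75 + 24.10 = 37.85 atm
Scaling to 802 °C: P = 37.85 × 1075.15/985.15 = 41.31 atm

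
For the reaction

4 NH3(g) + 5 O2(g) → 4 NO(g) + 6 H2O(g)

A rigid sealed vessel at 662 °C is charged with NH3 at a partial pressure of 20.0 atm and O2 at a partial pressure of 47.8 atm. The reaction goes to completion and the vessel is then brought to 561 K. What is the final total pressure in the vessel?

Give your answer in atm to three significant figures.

43.7 atm

With V and T fixed, P_i ∝ n_i, so the mole ratios apply directly to partial pressures at 662 °C.
P(O2) required for 20.0 atm of NH3 = (5/4) × 20.0 = 25.00 atm; available 47.8 atm, so NH3 is limiting.
P(O2) remaining = 47.8 − (5/4) × 20.0 = 22.80 atm
P(gaseous products) = (4+6)/4 × 20.0 = 50.00 atm
P_total at 662 °C = 22.80 + 50.00 = 72.80 atm
Scaling to 561 K: P = 72.80 × 561/935.15 = 43.67 atm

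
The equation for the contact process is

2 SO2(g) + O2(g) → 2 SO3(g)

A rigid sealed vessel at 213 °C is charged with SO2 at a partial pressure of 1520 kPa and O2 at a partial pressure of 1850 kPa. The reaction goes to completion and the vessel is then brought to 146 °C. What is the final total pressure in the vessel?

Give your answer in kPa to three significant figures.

At constant V, partial pressures at 213 °C are proportional to moles, so apply stoichiometry directly to pressures.
P(O2) required for 1520 kPa of SO2 = (1/2) × 1520 = 760.0 kPa; available 1850 kPa, so SO2 is limiting.
P(O2) remaining = 1850 − (1/2) × 1520 = 1090 kPa
P(gaseous products) = (2)/2 × 1520 = 1520 kPa
P_total at 213 °C = 1090 + 1520 = 2610 kPa
Scaling to 146 °C: P = 2610 × 419.15/486.15 = 2250 kPa

2250 kPa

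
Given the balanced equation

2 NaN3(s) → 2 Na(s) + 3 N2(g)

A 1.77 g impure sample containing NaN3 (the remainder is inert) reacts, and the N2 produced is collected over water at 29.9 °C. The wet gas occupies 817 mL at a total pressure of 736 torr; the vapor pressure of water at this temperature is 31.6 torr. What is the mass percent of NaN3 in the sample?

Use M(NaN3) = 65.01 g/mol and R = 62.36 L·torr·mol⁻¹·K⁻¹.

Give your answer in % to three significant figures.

74.6 %

P(N2) = 736 − 31.6 = 704.4 torr
n(N2) = PV/RT = (704.4 × 0.8170) / (62.36 × 303.05) = 0.03045 mol
n(NaN3) = (2/3) × 0.03045 = 0.02030 mol
m(NaN3) = 0.02030 × 65.01 = 1.320 g
%NaN3 = 1.320 / 1.77 × 100 = 74.58%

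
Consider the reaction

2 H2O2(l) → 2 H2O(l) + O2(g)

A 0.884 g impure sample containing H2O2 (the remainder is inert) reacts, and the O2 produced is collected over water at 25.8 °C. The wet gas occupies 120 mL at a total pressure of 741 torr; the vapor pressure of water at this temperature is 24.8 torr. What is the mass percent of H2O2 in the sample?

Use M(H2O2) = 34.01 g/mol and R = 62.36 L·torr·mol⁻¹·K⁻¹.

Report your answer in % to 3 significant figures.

35.5 %

P(O2) = 741 − 24.8 = 716.2 torr
n(O2) = PV/RT = (716.2 × 0.1200) / (62.36 × 298.95) = 0.004610 mol
n(H2O2) = (2/1) × 0.004610 = 0.009220 mol
m(H2O2) = 0.009220 × 34.01 = 0.3136 g
%H2O2 = 0.3136 / 0.884 × 100 = 35.48%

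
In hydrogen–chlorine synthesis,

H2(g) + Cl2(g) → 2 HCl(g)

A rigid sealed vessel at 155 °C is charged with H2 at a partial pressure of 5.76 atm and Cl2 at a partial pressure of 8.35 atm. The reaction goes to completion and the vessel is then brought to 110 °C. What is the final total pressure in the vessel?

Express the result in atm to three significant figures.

12.6 atm

Because the vessel is rigid and T is held at 155 °C, work the stoichiometry in partial pressures (P_i = n_iRT/V).
P(Cl2) required for 5.76 atm of H2 = (1/1) × 5.76 = 5.760 atm; available 8.35 atm, so H2 is limiting.
P(Cl2) remaining = 8.35 − (1/1) × 5.76 = 2.590 atm
P(gaseous products) = (2)/1 × 5.76 = 11.52 atm
P_total at 155 °C = 2.590 + 11.52 = 14.11 atm
Scaling to 110 °C: P = 14.11 × 383.15/428.15 = 12.63 atm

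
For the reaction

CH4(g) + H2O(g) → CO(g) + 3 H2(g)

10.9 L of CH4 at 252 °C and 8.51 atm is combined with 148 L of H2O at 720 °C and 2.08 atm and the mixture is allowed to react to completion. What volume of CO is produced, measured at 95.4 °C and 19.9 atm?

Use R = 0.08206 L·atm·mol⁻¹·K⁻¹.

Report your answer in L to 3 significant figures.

3.27 L

n(CH4) = PV/RT = (8.51 × 10.9) / (0.08206 × 525.15) = 2.152 mol
n(H2O) = PV/RT = (2.08 × 148) / (0.08206 × 993.15) = 3.777 mol
For 2.152 mol CH4, stoichiometry requires (1/1) × 2.152 = 2.152 mol H2O; 3.777 mol is available, so CH4 is limiting.
n(CO) = (1/1) × 2.152 = 2.152 mol
V(CO) = nRT/P = 2.152 × 0.08206 × 368.55 / 19.9 = 3.271 L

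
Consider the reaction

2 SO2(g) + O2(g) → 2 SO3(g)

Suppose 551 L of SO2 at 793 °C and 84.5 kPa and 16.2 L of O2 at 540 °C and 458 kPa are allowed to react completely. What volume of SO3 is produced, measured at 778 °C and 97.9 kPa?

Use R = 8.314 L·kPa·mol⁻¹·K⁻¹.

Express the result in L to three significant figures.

196 L

n(SO2) = PV/RT = (84.5 × 551) / (8.314 × 1066.15) = 5.253 mol
n(O2) = PV/RT = (458 × 16.2) / (8.314 × 813.15) = 1.097 mol
For 5.253 mol SO2, stoichiometry requires (1/2) × 5.253 = 2.627 mol O2; 1.097 mol is available, so O2 is limiting.
n(SO3) = (2/1) × 1.097 = 2.194 mol
V(SO3) = nRT/P = 2.194 × 8.314 × 1051.15 / 97.9 = 195.9 L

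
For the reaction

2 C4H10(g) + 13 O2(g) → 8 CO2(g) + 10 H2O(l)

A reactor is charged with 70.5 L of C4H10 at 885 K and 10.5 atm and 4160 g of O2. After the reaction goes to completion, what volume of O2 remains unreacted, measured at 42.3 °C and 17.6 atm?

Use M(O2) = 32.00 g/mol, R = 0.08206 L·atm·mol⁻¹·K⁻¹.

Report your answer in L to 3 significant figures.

n(C4H10) = PV/RT = (10.5 × 70.5) / (0.08206 × 885) = 10.19 mol
n(O2) = 4160 / 32.00 = 130.0 mol
For 10.19 mol C4H10, stoichiometry requires (13/2) × 10.19 = 66.23 mol O2; 130.0 mol is available, so C4H10 is limiting.
n(O2) consumed = (13/2) × 10.19 = 66.23 mol; remaining = 130.0 − 66.23 = 63.77 mol
V(O2) = nRT/P = 63.77 × 0.08206 × 315.45 / 17.6 = 93.79 L

93.8 L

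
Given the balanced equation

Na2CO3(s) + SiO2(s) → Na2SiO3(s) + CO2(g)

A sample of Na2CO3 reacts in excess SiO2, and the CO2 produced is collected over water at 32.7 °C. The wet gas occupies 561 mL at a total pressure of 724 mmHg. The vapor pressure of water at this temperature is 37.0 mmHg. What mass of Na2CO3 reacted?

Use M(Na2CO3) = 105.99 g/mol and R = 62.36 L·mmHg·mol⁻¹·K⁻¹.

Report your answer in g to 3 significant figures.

P(CO2) = 724 − 37.0 = 687.0 mmHg
n(CO2) = PV/RT = (687.0 × 0.5610) / (62.36 × 305.85) = 0.02021 mol
n(Na2CO3) = (1/1) × 0.02021 = 0.02021 mol
m(Na2CO3) = 0.02021 × 105.99 = 2.142 g

2.14 g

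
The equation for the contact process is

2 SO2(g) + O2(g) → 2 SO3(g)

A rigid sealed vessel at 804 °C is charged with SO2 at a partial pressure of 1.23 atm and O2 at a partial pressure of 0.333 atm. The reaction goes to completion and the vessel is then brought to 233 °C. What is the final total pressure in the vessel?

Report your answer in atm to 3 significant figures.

With V and T fixed, P_i ∝ n_i, so the mole ratios apply directly to partial pressures at 804 °C.
P(O2) required for 1.23 atm of SO2 = (1/2) × 1.23 = 0.6150 atm; available 0.333 atm, so O2 is limiting.
P(SO2) remaining = 1.23 − (2/1) × 0.333 = 0.5640 atm
P(gaseous products) = (2)/1 × 0.333 = 0.6660 atm
P_total at 804 °C = 0.5640 + 0.6660 = 1.230 atm
Scaling to 233 °C: P = 1.230 × 506.15/1077.15 = 0.5780 atm

0.578 atm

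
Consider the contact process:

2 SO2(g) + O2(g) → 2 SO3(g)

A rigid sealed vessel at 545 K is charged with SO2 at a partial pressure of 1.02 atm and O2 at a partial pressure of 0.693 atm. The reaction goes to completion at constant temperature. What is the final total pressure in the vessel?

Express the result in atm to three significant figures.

1.20 atm

Because the vessel is rigid and T is held at 545 K, work the stoichiometry in partial pressures (P_i = n_iRT/V).
P(O2) required for 1.02 atm of SO2 = (1/2) × 1.02 = 0.5100 atm; available 0.693 atm, so SO2 is limiting.
P(O2) remaining = 0.693 − (1/2) × 1.02 = 0.1830 atm
P(gaseous products) = (2)/2 × 1.02 = 1.020 atm
P_total at 545 K = 0.1830 + 1.020 = 1.203 atm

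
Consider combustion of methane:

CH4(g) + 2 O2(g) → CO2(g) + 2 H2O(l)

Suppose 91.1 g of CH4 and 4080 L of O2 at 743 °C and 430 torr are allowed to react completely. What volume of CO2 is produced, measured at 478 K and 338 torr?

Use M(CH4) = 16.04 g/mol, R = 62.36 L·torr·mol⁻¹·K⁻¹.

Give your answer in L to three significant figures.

501 L

n(CH4) = 91.1 / 16.04 = 5.680 mol
n(O2) = PV/RT = (430 × 4080) / (62.36 × 1016.15) = 27.69 mol
For 5.680 mol CH4, stoichiometry requires (2/1) × 5.680 = 11.36 mol O2; 27.69 mol is available, so CH4 is limiting.
n(CO2) = (1/1) × 5.680 = 5.680 mol
V(CO2) = nRT/P = 5.680 × 62.36 × 478 / 338 = 500.9 L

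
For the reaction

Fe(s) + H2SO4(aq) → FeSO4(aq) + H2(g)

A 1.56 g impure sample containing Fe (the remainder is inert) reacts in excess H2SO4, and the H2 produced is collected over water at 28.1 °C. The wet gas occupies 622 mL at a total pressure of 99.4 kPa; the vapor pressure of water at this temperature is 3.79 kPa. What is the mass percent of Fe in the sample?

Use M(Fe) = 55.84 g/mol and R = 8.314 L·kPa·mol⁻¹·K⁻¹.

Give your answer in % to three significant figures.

P(H2) = 99.4 − 3.79 = 95.61 kPa
n(H2) = PV/RT = (95.61 × 0.6220) / (8.314 × 301.25) = 0.02374 mol
n(Fe) = (1/1) × 0.02374 = 0.02374 mol
m(Fe) = 0.02374 × 55.84 = 1.326 g
%Fe = 1.326 / 1.56 × 100 = 85.00%

85.0 %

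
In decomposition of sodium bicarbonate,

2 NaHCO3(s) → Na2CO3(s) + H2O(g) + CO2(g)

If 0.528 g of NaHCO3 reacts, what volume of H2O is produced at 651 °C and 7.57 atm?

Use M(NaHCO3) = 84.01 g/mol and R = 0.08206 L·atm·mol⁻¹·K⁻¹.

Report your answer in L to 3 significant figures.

0.0315 L

n(NaHCO3) = 0.5280 / 84.01 = 0.006285 mol
n(H2O) = (1/2) × 0.006285 = 0.003142 mol
V = nRT/P = 0.003142 × 0.08206 × 924.15 / 7.57 = 0.03148 L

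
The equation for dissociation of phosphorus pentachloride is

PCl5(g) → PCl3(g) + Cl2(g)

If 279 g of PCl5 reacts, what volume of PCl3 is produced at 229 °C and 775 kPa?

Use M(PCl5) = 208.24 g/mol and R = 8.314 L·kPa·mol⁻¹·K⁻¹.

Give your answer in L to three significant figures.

n(PCl5) = 279.0 / 208.24 = 1.340 mol
n(PCl3) = (1/1) × 1.340 = 1.340 mol
V = nRT/P = 1.340 × 8.314 × 502.15 / 775 = 7.218 L

7.22 L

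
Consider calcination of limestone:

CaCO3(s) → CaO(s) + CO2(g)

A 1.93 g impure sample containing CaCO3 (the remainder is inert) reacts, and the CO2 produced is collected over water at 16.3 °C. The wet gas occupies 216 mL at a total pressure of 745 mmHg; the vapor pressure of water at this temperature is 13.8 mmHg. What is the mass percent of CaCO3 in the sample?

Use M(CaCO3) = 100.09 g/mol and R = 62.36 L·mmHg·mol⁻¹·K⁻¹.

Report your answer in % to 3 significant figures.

P(CO2) = 745 − 13.8 = 731.2 mmHg
n(CO2) = PV/RT = (731.2 × 0.2160) / (62.36 × 289.45) = 0.008750 mol
n(CaCO3) = (1/1) × 0.008750 = 0.008750 mol
m(CaCO3) = 0.008750 × 100.09 = 0.8758 g
%CaCO3 = 0.8758 / 1.93 × 100 = 45.38%

45.4 %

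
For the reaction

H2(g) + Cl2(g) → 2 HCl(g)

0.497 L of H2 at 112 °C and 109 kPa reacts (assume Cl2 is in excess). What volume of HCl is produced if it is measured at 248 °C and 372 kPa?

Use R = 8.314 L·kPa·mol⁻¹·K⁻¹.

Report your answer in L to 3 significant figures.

0.394 L

n(H2) = PV/RT = (109 × 0.497) / (8.314 × 385.15) = 0.01692 mol
n(HCl) = (2/1) × 0.01692 = 0.03384 mol
V = nRT/P = 0.03384 × 8.314 × 521.15 / 372 = 0.3941 L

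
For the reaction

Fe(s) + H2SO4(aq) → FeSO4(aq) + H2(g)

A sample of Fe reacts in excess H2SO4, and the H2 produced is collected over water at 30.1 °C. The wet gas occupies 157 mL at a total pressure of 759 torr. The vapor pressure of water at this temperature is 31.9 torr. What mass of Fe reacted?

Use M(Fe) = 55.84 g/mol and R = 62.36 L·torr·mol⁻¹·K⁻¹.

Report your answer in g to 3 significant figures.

0.337 g

P(H2) = 759 − 31.9 = 727.1 torr
n(H2) = PV/RT = (727.1 × 0.1570) / (62.36 × 303.25) = 0.006037 mol
n(Fe) = (1/1) × 0.006037 = 0.006037 mol
m(Fe) = 0.006037 × 55.84 = 0.3371 g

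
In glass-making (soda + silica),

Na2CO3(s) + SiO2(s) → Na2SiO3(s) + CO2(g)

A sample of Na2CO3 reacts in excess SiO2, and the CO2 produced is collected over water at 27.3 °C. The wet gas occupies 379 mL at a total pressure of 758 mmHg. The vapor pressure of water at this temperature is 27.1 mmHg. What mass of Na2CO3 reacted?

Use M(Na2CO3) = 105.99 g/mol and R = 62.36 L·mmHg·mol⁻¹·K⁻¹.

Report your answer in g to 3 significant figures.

1.57 g

P(CO2) = 758 − 27.1 = 730.9 mmHg
n(CO2) = PV/RT = (730.9 × 0.3790) / (62.36 × 300.45) = 0.01478 mol
n(Na2CO3) = (1/1) × 0.01478 = 0.01478 mol
m(Na2CO3) = 0.01478 × 105.99 = 1.567 g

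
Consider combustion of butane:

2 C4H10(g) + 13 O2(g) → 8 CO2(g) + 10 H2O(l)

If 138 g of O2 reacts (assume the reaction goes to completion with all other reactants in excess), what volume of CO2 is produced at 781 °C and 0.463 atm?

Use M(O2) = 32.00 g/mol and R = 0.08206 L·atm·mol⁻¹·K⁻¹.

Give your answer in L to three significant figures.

496 L

n(O2) = 138.0 / 32.00 = 4.312 mol
n(CO2) = (8/13) × 4.312 = 2.654 mol
V = nRT/P = 2.654 × 0.08206 × 1054.15 / 0.463 = 495.9 L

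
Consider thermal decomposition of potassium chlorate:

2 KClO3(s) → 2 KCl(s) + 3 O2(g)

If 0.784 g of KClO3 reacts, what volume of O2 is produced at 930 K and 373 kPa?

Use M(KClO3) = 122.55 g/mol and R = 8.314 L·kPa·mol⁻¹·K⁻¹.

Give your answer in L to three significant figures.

0.199 L

n(KClO3) = 0.7840 / 122.55 = 0.006397 mol
n(O2) = (3/2) × 0.006397 = 0.009595 mol
V = nRT/P = 0.009595 × 8.314 × 930 / 373 = 0.1989 L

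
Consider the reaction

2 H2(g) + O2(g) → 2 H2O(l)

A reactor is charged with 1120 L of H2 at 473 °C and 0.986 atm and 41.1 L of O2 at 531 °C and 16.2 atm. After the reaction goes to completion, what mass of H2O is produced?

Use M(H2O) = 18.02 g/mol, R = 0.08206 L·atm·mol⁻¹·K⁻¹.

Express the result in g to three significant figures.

325 g

n(H2) = PV/RT = (0.986 × 1120) / (0.08206 × 746.15) = 18.04 mol
n(O2) = PV/RT = (16.2 × 41.1) / (0.08206 × 804.15) = 10.09 mol
For 18.04 mol H2, stoichiometry requires (1/2) × 18.04 = 9.020 mol O2; 10.09 mol is available, so H2 is limiting.
n(H2O) = (2/2) × 18.04 = 18.04 mol
m(H2O) = 18.04 × 18.02 = 325.1 g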